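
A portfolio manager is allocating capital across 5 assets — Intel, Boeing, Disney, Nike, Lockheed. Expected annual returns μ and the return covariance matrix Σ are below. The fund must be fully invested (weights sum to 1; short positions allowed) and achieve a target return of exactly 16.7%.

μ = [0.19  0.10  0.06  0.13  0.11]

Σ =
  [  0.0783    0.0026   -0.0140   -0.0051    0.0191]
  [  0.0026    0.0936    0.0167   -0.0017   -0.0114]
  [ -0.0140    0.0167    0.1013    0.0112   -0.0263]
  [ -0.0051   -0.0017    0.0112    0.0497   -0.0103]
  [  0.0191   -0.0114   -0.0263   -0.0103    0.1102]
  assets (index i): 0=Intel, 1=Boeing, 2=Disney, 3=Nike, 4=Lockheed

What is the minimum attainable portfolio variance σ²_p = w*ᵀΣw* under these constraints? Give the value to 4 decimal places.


g=Σ⁻¹μ = [2.4366  1.0647  0.7194  2.9754  1.1358]
h=Σ⁻¹𝟙 = [12.7181  10.3396  10.7578  21.9580  12.5595]
a=μᵀg=1.124330  b=𝟙ᵀg=8.331951  c=𝟙ᵀh=68.332992  D=ac−b²=7.407457
λ₁=(c·0.167−b)/D = (68.332992·0.167−8.331951)/7.407457 = 0.415751
λ₂=(a−b·0.167)/D = (1.124330−8.331951·0.167)/7.407457 = -0.036059
w* = 0.415751·g + -0.036059·h:
  w_0 = 0.415751·2.4366 + -0.036059·12.7181 = 0.5544  (Intel)
  w_1 = 0.415751·1.0647 + -0.036059·10.3396 = 0.0698  (Boeing)
  w_2 = 0.415751·0.7194 + -0.036059·10.7578 = -0.0888  (Disney)
  w_3 = 0.415751·2.9754 + -0.036059·21.9580 = 0.4452  (Nike)
  w_4 = 0.415751·1.1358 + -0.036059·12.5595 = 0.0193  (Lockheed)
Σw_i=1.0000  μᵀw=0.1670
σ²=wᵀΣw=λ₁·μ_p+λ₂ = 0.415751·0.167 + -0.036059 = 0.033371 ≈ 0.0334

0.0334


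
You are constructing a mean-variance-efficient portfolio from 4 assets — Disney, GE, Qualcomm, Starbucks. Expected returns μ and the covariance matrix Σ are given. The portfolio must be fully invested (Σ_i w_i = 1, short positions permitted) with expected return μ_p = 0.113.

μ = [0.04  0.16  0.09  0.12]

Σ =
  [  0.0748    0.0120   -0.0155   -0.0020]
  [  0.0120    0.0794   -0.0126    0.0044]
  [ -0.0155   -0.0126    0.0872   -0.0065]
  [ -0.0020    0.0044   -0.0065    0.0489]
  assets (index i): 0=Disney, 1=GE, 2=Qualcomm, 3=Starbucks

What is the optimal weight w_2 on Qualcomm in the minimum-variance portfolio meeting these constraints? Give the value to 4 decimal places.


0.2451

x=Σ⁻¹μ = [0.6107  2.0412  1.6228  2.5110]
y=Σ⁻¹𝟙 = [15.7324  11.7750  17.6339  22.3778]
a=μᵀx=0.798389  b=𝟙ᵀx=6.785680  c=𝟙ᵀy=67.519033  D=ac−b²=7.861002
λ₁=(c·0.113−b)/D = (67.519033·0.113−6.785680)/7.861002 = 0.107362
λ₂=(a−b·0.113)/D = (0.798389−6.785680·0.113)/7.861002 = 0.004021
w* = 0.107362·x + 0.004021·y:
  w_0 = 0.107362·0.6107 + 0.004021·15.7324 = 0.1288  (Disney)
  w_1 = 0.107362·2.0412 + 0.004021·11.7750 = 0.2665  (GE)
  w_2 = 0.107362·1.6228 + 0.004021·17.6339 = 0.2451  (Qualcomm)
  w_3 = 0.107362·2.5110 + 0.004021·22.3778 = 0.3596  (Starbucks)
Σw_i=1.0000  μᵀw=0.1130
σ²=wᵀΣw=λ₁·μ_p+λ₂ = 0.107362·0.113 + 0.004021 = 0.016153 ≈ 0.0162


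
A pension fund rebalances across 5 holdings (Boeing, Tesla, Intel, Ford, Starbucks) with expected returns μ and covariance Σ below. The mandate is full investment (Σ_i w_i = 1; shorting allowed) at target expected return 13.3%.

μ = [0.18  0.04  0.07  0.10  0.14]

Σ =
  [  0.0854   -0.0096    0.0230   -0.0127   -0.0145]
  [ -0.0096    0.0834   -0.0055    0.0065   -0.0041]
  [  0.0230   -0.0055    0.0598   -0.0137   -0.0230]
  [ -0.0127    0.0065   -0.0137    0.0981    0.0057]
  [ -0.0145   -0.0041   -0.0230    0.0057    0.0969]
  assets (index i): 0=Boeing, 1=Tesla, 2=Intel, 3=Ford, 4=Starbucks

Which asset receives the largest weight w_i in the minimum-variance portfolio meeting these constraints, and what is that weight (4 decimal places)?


g=Σ⁻¹μ = [2.3686  0.8462  1.4549  1.3511  2.1009]
h=Σ⁻¹𝟙 = [12.0322  14.7485  23.1485  12.9916  17.4747]
a=μᵀg=0.991280  b=𝟙ᵀg=8.121738  c=𝟙ᵀh=80.395426  D=ac−b²=13.731773
λ₁=(c·0.133−b)/D = (80.395426·0.133−8.121738)/13.731773 = 0.187219
λ₂=(a−b·0.133)/D = (0.991280−8.121738·0.133)/13.731773 = -0.006475
w* = 0.187219·g + -0.006475·h:
  w_0 = 0.187219·2.3686 + -0.006475·12.0322 = 0.3655  (Boeing)
  w_1 = 0.187219·0.8462 + -0.006475·14.7485 = 0.0629  (Tesla)
  w_2 = 0.187219·1.4549 + -0.006475·23.1485 = 0.1225  (Intel)
  w_3 = 0.187219·1.3511 + -0.006475·12.9916 = 0.1688  (Ford)
  w_4 = 0.187219·2.1009 + -0.006475·17.4747 = 0.2802  (Starbucks)
Σw_i=1.0000  μᵀw=0.1330
σ²=wᵀΣw=λ₁·μ_p+λ₂ = 0.187219·0.133 + -0.006475 = 0.018425 ≈ 0.0184

Boeing (0.3655)


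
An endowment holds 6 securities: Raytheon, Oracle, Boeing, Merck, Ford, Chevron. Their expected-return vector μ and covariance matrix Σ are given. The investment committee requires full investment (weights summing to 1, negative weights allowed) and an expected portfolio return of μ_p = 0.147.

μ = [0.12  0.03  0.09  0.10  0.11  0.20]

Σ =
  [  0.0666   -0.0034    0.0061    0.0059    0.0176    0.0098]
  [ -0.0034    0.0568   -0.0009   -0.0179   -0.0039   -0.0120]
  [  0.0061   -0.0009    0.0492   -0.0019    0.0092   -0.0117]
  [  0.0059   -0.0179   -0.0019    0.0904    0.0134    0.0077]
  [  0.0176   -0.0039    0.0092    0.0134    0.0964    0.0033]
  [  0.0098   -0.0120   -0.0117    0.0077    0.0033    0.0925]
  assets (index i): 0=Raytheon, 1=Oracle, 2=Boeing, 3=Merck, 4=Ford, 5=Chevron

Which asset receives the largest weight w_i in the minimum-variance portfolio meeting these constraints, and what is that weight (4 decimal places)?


x=Σ⁻¹μ = [1.0744  1.5224  2.2368  1.0959  0.5579  2.4176]
y=Σ⁻¹𝟙 = [9.5209  26.4595  22.7364  14.1505  5.0638  14.7520]
a=μᵀx=1.030399  b=𝟙ᵀx=8.905032  c=𝟙ᵀy=92.683110  D=ac−b²=16.201028
λ₁=(c·0.147−b)/D = (92.683110·0.147−8.905032)/16.201028 = 0.291302
λ₂=(a−b·0.147)/D = (1.030399−8.905032·0.147)/16.201028 = -0.017199
w* = 0.291302·x + -0.017199·y:
  w_0 = 0.291302·1.0744 + -0.017199·9.5209 = 0.1492  (Raytheon)
  w_1 = 0.291302·1.5224 + -0.017199·26.4595 = -0.0116  (Oracle)
  w_2 = 0.291302·2.2368 + -0.017199·22.7364 = 0.2605  (Boeing)
  w_3 = 0.291302·1.0959 + -0.017199·14.1505 = 0.0759  (Merck)
  w_4 = 0.291302·0.5579 + -0.017199·5.0638 = 0.0754  (Ford)
  w_5 = 0.291302·2.4176 + -0.017199·14.7520 = 0.4505  (Chevron)
Σw_i=1.0000  μᵀw=0.1470
σ²=wᵀΣw=λ₁·μ_p+λ₂ = 0.291302·0.147 + -0.017199 = 0.025622 ≈ 0.0256

Chevron (0.4505)


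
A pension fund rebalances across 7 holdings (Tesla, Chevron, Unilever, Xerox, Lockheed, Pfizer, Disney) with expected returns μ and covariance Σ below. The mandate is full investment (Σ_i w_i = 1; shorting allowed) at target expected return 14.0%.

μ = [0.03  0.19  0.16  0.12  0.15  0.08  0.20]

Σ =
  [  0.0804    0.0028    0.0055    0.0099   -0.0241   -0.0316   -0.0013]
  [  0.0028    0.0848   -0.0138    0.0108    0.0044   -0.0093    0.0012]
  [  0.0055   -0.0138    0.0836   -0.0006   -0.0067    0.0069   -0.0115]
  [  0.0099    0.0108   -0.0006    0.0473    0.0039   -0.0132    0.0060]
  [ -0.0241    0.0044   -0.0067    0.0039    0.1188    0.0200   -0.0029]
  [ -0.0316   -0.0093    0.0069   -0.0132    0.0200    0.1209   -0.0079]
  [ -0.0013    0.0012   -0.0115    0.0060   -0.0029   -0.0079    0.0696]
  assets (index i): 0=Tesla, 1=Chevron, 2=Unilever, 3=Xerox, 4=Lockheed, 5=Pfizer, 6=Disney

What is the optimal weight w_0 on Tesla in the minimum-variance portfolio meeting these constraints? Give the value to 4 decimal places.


x=Σ⁻¹μ = [0.7740  2.4593  2.7584  1.6135  1.3326  1.0697  3.3392]
y=Σ⁻¹𝟙 = [17.9298  12.4457  14.9964  15.6618  9.9529  14.2760  17.6509]
a=μᵀx=2.078752  b=𝟙ᵀx=13.346618  c=𝟙ᵀy=102.913514  D=ac−b²=35.799415
λ₁=(c·0.140−b)/D = (102.913514·0.140−13.346618)/35.799415 = 0.029645
λ₂=(a−b·0.140)/D = (2.078752−13.346618·0.140)/35.799415 = 0.005872
w* = 0.029645·x + 0.005872·y:
  w_0 = 0.029645·0.7740 + 0.005872·17.9298 = 0.1282  (Tesla)
  w_1 = 0.029645·2.4593 + 0.005872·12.4457 = 0.1460  (Chevron)
  w_2 = 0.029645·2.7584 + 0.005872·14.9964 = 0.1698  (Unilever)
  w_3 = 0.029645·1.6135 + 0.005872·15.6618 = 0.1398  (Xerox)
  w_4 = 0.029645·1.3326 + 0.005872·9.9529 = 0.0980  (Lockheed)
  w_5 = 0.029645·1.0697 + 0.005872·14.2760 = 0.1155  (Pfizer)
  w_6 = 0.029645·3.3392 + 0.005872·17.6509 = 0.2026  (Disney)
Σw_i=1.0000  μᵀw=0.1400
σ²=wᵀΣw=λ₁·μ_p+λ₂ = 0.029645·0.140 + 0.005872 = 0.010023 ≈ 0.0100

0.1282


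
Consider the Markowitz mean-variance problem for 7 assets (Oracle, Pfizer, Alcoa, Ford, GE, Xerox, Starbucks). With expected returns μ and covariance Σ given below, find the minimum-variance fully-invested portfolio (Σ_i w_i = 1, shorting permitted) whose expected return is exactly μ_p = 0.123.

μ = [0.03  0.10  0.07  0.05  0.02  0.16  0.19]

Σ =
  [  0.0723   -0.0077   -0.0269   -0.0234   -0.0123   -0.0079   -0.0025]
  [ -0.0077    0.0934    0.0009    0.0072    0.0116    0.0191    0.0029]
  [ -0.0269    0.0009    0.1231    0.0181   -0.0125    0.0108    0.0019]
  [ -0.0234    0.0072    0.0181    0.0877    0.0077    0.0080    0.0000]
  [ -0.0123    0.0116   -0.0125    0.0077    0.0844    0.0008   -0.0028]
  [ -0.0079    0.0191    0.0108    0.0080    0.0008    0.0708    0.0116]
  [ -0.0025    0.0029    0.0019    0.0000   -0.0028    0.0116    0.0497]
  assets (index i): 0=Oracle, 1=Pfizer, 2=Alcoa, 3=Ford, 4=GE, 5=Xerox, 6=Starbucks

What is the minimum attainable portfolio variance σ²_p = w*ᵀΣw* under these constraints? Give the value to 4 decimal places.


p=Σ⁻¹μ = [1.2572  0.6543  0.6219  0.5461  0.4747  1.4877  3.5037]
q=Σ⁻¹𝟙 = [28.1012  7.5397  12.8358  13.4516  16.1509  8.3603  19.5622]
a=μᵀp=1.087213  b=𝟙ᵀp=8.545588  c=𝟙ᵀq=106.001859  D=ac−b²=42.219574
λ₁=(c·0.123−b)/D = (106.001859·0.123−8.545588)/42.219574 = 0.106411
λ₂=(a−b·0.123)/D = (1.087213−8.545588·0.123)/42.219574 = 0.000855
w* = 0.106411·p + 0.000855·q:
  w_0 = 0.106411·1.2572 + 0.000855·28.1012 = 0.1578  (Oracle)
  w_1 = 0.106411·0.6543 + 0.000855·7.5397 = 0.0761  (Pfizer)
  w_2 = 0.106411·0.6219 + 0.000855·12.8358 = 0.0772  (Alcoa)
  w_3 = 0.106411·0.5461 + 0.000855·13.4516 = 0.0696  (Ford)
  w_4 = 0.106411·0.4747 + 0.000855·16.1509 = 0.0643  (GE)
  w_5 = 0.106411·1.4877 + 0.000855·8.3603 = 0.1655  (Xerox)
  w_6 = 0.106411·3.5037 + 0.000855·19.5622 = 0.3896  (Starbucks)
Σw_i=1.0000  μᵀw=0.1230
σ²=wᵀΣw=λ₁·μ_p+λ₂ = 0.106411·0.123 + 0.000855 = 0.013944 ≈ 0.0139

0.0139


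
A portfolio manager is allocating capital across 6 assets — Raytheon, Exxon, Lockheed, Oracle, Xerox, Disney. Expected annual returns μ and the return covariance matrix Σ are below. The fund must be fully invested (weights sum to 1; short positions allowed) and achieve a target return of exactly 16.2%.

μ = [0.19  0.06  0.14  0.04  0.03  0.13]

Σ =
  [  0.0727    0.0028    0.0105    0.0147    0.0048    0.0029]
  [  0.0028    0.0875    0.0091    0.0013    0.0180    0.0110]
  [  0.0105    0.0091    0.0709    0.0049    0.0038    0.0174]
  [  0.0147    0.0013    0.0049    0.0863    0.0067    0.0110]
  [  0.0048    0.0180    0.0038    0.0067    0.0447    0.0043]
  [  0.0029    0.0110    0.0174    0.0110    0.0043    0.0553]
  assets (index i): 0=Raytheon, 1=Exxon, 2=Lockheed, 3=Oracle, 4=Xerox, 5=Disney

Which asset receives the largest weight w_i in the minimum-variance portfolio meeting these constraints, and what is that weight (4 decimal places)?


g=Σ⁻¹μ = [2.4121  0.2437  1.1430  -0.2592  0.0766  1.8618]
h=Σ⁻¹𝟙 = [9.5174  5.3962  7.8545  6.7087  16.4037  11.4293]
a=μᵀg=0.866905  b=𝟙ᵀg=5.477985  c=𝟙ᵀh=57.309834  D=ac−b²=19.673867
λ₁=(c·0.162−b)/D = (57.309834·0.162−5.477985)/19.673867 = 0.193465
λ₂=(a−b·0.162)/D = (0.866905−5.477985·0.162)/19.673867 = -0.001043
w* = 0.193465·g + -0.001043·h:
  w_0 = 0.193465·2.4121 + -0.001043·9.5174 = 0.4567  (Raytheon)
  w_1 = 0.193465·0.2437 + -0.001043·5.3962 = 0.0415  (Exxon)
  w_2 = 0.193465·1.1430 + -0.001043·7.8545 = 0.2129  (Lockheed)
  w_3 = 0.193465·-0.2592 + -0.001043·6.7087 = -0.0571  (Oracle)
  w_4 = 0.193465·0.0766 + -0.001043·16.4037 = -0.0023  (Xerox)
  w_5 = 0.193465·1.8618 + -0.001043·11.4293 = 0.3483  (Disney)
Σw_i=1.0000  μᵀw=0.1620
σ²=wᵀΣw=λ₁·μ_p+λ₂ = 0.193465·0.162 + -0.001043 = 0.030298 ≈ 0.0303

Raytheon (0.4567)


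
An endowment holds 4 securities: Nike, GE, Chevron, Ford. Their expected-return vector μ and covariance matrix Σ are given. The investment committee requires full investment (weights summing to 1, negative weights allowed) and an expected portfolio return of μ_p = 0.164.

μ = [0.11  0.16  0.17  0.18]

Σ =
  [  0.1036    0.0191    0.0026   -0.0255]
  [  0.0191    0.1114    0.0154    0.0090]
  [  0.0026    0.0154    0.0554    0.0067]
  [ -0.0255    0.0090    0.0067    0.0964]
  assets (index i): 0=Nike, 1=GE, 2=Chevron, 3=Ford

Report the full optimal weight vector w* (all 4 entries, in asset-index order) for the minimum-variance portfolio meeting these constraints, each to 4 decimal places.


0.1340  0.1157  0.4308  0.3195

x=Σ⁻¹μ = [1.3587  0.6872  2.5739  1.9836]
y=Σ⁻¹𝟙 = [11.5008  3.9673  14.9560  12.0058]
a=μᵀx=1.054023  b=𝟙ᵀx=6.603429  c=𝟙ᵀy=42.429966  D=ac−b²=1.116905
λ₁=(c·0.164−b)/D = (42.429966·0.164−6.603429)/1.116905 = 0.317919
λ₂=(a−b·0.164)/D = (1.054023−6.603429·0.164)/1.116905 = -0.025910
w* = 0.317919·x + -0.025910·y:
  w_0 = 0.317919·1.3587 + -0.025910·11.5008 = 0.1340  (Nike)
  w_1 = 0.317919·0.6872 + -0.025910·3.9673 = 0.1157  (GE)
  w_2 = 0.317919·2.5739 + -0.025910·14.9560 = 0.4308  (Chevron)
  w_3 = 0.317919·1.9836 + -0.025910·12.0058 = 0.3195  (Ford)
Σw_i=1.0000  μᵀw=0.1640
σ²=wᵀΣw=λ₁·μ_p+λ₂ = 0.317919·0.164 + -0.025910 = 0.026229 ≈ 0.0262


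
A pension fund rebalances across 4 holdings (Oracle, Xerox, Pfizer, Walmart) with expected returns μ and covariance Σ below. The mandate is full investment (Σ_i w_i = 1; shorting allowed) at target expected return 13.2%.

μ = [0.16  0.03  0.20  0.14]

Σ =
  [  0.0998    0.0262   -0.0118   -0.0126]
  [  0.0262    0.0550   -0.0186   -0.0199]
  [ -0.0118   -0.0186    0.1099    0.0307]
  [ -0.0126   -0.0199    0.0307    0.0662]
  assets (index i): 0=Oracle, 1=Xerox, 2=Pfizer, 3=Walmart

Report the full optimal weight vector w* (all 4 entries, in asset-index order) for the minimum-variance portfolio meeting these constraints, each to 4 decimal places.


p=Σ⁻¹μ = [1.7944  0.9594  1.6177  1.9945]
q=Σ⁻¹𝟙 = [6.9973  24.9562  8.4862  20.0041]
a=μᵀp=0.918668  b=𝟙ᵀp=6.366067  c=𝟙ᵀq=60.443840  D=ac−b²=15.000994
λ₁=(c·0.132−b)/D = (60.443840·0.132−6.366067)/15.000994 = 0.107494
λ₂=(a−b·0.132)/D = (0.918668−6.366067·0.132)/15.000994 = 0.005223
w* = 0.107494·p + 0.005223·q:
  w_0 = 0.107494·1.7944 + 0.005223·6.9973 = 0.2294  (Oracle)
  w_1 = 0.107494·0.9594 + 0.005223·24.9562 = 0.2335  (Xerox)
  w_2 = 0.107494·1.6177 + 0.005223·8.4862 = 0.2182  (Pfizer)
  w_3 = 0.107494·1.9945 + 0.005223·20.0041 = 0.3189  (Walmart)
Σw_i=1.0000  μᵀw=0.1320
σ²=wᵀΣw=λ₁·μ_p+λ₂ = 0.107494·0.132 + 0.005223 = 0.019412 ≈ 0.0194

0.2294  0.2335  0.2182  0.3189


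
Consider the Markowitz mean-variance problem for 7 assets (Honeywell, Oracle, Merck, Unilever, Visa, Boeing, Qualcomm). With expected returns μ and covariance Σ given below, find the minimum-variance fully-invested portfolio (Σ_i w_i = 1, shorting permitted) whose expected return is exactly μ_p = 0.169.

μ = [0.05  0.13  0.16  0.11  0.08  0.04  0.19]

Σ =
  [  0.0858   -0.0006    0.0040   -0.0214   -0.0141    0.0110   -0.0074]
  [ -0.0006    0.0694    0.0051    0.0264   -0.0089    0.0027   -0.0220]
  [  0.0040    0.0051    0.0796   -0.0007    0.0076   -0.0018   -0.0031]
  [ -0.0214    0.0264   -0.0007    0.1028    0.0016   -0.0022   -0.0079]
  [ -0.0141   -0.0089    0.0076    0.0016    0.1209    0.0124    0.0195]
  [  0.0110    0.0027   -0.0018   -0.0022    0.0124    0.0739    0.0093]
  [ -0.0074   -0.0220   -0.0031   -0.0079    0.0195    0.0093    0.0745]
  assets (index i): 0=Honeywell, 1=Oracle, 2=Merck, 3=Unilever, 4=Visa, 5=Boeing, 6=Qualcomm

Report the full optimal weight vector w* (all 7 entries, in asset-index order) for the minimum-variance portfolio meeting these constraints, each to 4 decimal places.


0.0492  0.3038  0.2365  0.0656  -0.0123  -0.1008  0.4579

p=Σ⁻¹μ = [1.1121  2.5546  1.9052  0.9225  0.2917  -0.1373  3.5331]
q=Σ⁻¹𝟙 = [15.5402  16.2390  11.0980  10.3608  6.6474  7.7460  18.6154]
a=μᵀp=1.483152  b=𝟙ᵀp=10.182005  c=𝟙ᵀq=86.246789  D=ac−b²=24.243893
λ₁=(c·0.169−b)/D = (86.246789·0.169−10.182005)/24.243893 = 0.181229
λ₂=(a−b·0.169)/D = (1.483152−10.182005·0.169)/24.243893 = -0.009801
w* = 0.181229·p + -0.009801·q:
  w_0 = 0.181229·1.1121 + -0.009801·15.5402 = 0.0492  (Honeywell)
  w_1 = 0.181229·2.5546 + -0.009801·16.2390 = 0.3038  (Oracle)
  w_2 = 0.181229·1.9052 + -0.009801·11.0980 = 0.2365  (Merck)
  w_3 = 0.181229·0.9225 + -0.009801·10.3608 = 0.0656  (Unilever)
  w_4 = 0.181229·0.2917 + -0.009801·6.6474 = -0.0123  (Visa)
  w_5 = 0.181229·-0.1373 + -0.009801·7.7460 = -0.1008  (Boeing)
  w_6 = 0.181229·3.5331 + -0.009801·18.6154 = 0.4579  (Qualcomm)
Σw_i=1.0000  μᵀw=0.1690
σ²=wᵀΣw=λ₁·μ_p+λ₂ = 0.181229·0.169 + -0.009801 = 0.020827 ≈ 0.0208


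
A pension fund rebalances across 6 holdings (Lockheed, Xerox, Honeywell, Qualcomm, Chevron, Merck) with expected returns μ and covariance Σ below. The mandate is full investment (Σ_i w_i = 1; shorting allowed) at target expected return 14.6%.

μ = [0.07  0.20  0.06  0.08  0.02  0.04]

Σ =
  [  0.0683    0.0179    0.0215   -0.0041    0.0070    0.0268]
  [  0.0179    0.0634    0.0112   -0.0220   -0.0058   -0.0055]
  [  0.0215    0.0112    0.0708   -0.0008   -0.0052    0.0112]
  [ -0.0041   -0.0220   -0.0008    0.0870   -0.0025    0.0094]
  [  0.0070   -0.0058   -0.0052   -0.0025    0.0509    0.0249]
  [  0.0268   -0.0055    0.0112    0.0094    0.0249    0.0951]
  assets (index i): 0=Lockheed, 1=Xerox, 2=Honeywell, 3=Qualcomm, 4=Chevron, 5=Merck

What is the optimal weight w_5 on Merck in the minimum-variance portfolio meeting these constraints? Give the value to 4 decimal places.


u=Σ⁻¹μ = [-0.1715  3.9050  0.3293  1.9011  0.8711  0.2400]
v=Σ⁻¹𝟙 = [3.6225  21.0794  11.2903  17.5696  22.7380  1.6937]
a=μᵀu=0.967861  b=𝟙ᵀu=7.074944  c=𝟙ᵀv=77.993435  D=ac−b²=25.431958
λ₁=(c·0.146−b)/D = (77.993435·0.146−7.074944)/25.431958 = 0.169554
λ₂=(a−b·0.146)/D = (0.967861−7.074944·0.146)/25.431958 = -0.002559
w* = 0.169554·u + -0.002559·v:
  w_0 = 0.169554·-0.1715 + -0.002559·3.6225 = -0.0384  (Lockheed)
  w_1 = 0.169554·3.9050 + -0.002559·21.0794 = 0.6082  (Xerox)
  w_2 = 0.169554·0.3293 + -0.002559·11.2903 = 0.0269  (Honeywell)
  w_3 = 0.169554·1.9011 + -0.002559·17.5696 = 0.2774  (Qualcomm)
  w_4 = 0.169554·0.8711 + -0.002559·22.7380 = 0.0895  (Chevron)
  w_5 = 0.169554·0.2400 + -0.002559·1.6937 = 0.0364  (Merck)
Σw_i=1.0000  μᵀw=0.1460
σ²=wᵀΣw=λ₁·μ_p+λ₂ = 0.169554·0.146 + -0.002559 = 0.022196 ≈ 0.0222

0.0364


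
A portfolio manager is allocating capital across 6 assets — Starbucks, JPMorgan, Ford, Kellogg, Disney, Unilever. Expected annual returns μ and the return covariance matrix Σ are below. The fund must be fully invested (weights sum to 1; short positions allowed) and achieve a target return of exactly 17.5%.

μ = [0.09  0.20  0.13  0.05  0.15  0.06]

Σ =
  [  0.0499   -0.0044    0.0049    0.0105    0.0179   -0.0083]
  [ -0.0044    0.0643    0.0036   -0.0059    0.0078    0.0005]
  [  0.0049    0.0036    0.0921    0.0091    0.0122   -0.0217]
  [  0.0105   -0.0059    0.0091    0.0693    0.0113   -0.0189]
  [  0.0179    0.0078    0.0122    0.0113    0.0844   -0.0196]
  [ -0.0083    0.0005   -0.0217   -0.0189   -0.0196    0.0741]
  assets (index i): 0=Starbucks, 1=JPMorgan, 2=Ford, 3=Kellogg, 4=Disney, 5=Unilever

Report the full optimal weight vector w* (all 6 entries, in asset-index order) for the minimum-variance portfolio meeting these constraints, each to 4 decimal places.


u=Σ⁻¹μ = [1.6135  3.0512  1.4082  0.8728  1.2842  1.9446]
v=Σ⁻¹𝟙 = [17.9192  16.4304  12.5012  17.0951  8.3858  25.6309]
a=μᵀu=1.291464  b=𝟙ᵀu=10.174463  c=𝟙ᵀv=97.962757  D=ac−b²=22.995648
λ₁=(c·0.175−b)/D = (97.962757·0.175−10.174463)/22.995648 = 0.303058
λ₂=(a−b·0.175)/D = (1.291464−10.174463·0.175)/22.995648 = -0.021268
w* = 0.303058·u + -0.021268·v:
  w_0 = 0.303058·1.6135 + -0.021268·17.9192 = 0.1079  (Starbucks)
  w_1 = 0.303058·3.0512 + -0.021268·16.4304 = 0.5752  (JPMorgan)
  w_2 = 0.303058·1.4082 + -0.021268·12.5012 = 0.1609  (Ford)
  w_3 = 0.303058·0.8728 + -0.021268·17.0951 = -0.0991  (Kellogg)
  w_4 = 0.303058·1.2842 + -0.021268·8.3858 = 0.2109  (Disney)
  w_5 = 0.303058·1.9446 + -0.021268·25.6309 = 0.0442  (Unilever)
Σw_i=1.0000  μᵀw=0.1750
σ²=wᵀΣw=λ₁·μ_p+λ₂ = 0.303058·0.175 + -0.021268 = 0.031767 ≈ 0.0318

0.1079  0.5752  0.1609  -0.0991  0.2109  0.0442


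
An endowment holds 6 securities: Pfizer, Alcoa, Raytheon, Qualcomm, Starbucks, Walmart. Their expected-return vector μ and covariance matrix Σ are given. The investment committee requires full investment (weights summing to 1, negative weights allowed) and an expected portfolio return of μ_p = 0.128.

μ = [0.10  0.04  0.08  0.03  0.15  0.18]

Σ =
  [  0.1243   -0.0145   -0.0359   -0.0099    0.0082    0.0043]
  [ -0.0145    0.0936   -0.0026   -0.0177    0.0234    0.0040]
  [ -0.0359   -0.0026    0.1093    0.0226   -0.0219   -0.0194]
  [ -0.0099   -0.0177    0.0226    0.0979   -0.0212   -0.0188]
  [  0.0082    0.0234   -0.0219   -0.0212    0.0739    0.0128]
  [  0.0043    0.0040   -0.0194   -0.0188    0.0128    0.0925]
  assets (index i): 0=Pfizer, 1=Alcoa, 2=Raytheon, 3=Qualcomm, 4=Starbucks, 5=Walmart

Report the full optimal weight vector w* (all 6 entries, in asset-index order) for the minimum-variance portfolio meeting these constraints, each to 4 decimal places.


0.1335  -0.0172  0.2151  0.0884  0.2988  0.2814

p=Σ⁻¹μ = [1.1873  0.1827  1.7618  0.9531  2.2663  2.1324]
q=Σ⁻¹𝟙 = [13.9142  11.9249  16.2485  16.0411  15.1663  14.2177]
a=μᵀp=1.019360  b=𝟙ᵀp=8.483654  c=𝟙ᵀq=87.512647  D=ac−b²=17.234544
λ₁=(c·0.128−b)/D = (87.512647·0.128−8.483654)/17.234544 = 0.157704
λ₂=(a−b·0.128)/D = (1.019360−8.483654·0.128)/17.234544 = -0.003861
w* = 0.157704·p + -0.003861·q:
  w_0 = 0.157704·1.1873 + -0.003861·13.9142 = 0.1335  (Pfizer)
  w_1 = 0.157704·0.1827 + -0.003861·11.9249 = -0.0172  (Alcoa)
  w_2 = 0.157704·1.7618 + -0.003861·16.2485 = 0.2151  (Raytheon)
  w_3 = 0.157704·0.9531 + -0.003861·16.0411 = 0.0884  (Qualcomm)
  w_4 = 0.157704·2.2663 + -0.003861·15.1663 = 0.2988  (Starbucks)
  w_5 = 0.157704·2.1324 + -0.003861·14.2177 = 0.2814  (Walmart)
Σw_i=1.0000  μᵀw=0.1280
σ²=wᵀΣw=λ₁·μ_p+λ₂ = 0.157704·0.128 + -0.003861 = 0.016325 ≈ 0.0163


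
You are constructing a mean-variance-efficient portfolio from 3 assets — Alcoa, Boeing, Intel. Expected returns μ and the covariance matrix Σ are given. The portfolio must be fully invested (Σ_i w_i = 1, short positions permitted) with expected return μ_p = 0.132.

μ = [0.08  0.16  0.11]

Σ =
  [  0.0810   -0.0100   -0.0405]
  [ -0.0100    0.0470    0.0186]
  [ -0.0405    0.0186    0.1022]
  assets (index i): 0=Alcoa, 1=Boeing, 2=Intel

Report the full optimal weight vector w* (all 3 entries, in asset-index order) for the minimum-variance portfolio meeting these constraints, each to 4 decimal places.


0.2562  0.5937  0.1501

u=Σ⁻¹μ = [2.0377  3.3323  1.2774]
v=Σ⁻¹𝟙 = [22.3112  20.1001  14.9681]
a=μᵀu=0.836698  b=𝟙ᵀu=6.647411  c=𝟙ᵀv=57.379483  D=ac−b²=3.821238
λ₁=(c·0.132−b)/D = (57.379483·0.132−6.647411)/3.821238 = 0.242508
λ₂=(a−b·0.132)/D = (0.836698−6.647411·0.132)/3.821238 = -0.010667
w* = 0.242508·u + -0.010667·v:
  w_0 = 0.242508·2.0377 + -0.010667·22.3112 = 0.2562  (Alcoa)
  w_1 = 0.242508·3.3323 + -0.010667·20.1001 = 0.5937  (Boeing)
  w_2 = 0.242508·1.2774 + -0.010667·14.9681 = 0.1501  (Intel)
Σw_i=1.0000  μᵀw=0.1320
σ²=wᵀΣw=λ₁·μ_p+λ₂ = 0.242508·0.132 + -0.010667 = 0.021344 ≈ 0.0213


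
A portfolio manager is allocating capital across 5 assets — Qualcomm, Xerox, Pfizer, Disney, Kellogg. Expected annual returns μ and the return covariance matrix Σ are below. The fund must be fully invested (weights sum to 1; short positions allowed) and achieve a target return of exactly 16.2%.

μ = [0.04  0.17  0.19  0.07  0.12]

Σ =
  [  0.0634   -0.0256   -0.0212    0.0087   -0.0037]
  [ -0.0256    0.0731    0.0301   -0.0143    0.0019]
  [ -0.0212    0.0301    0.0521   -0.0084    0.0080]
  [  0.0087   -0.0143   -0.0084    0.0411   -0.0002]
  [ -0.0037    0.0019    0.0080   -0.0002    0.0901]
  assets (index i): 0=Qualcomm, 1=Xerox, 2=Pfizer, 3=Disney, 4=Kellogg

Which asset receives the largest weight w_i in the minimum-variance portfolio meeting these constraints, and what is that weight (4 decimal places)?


u=Σ⁻¹μ = [2.4195  2.1705  3.6483  2.6970  1.0675]
v=Σ⁻¹𝟙 = [27.6992  19.7836  22.3463  29.9662  9.9015]
a=μᵀu=1.475831  b=𝟙ᵀu=12.002785  c=𝟙ᵀv=109.696780  D=ac−b²=17.826999
λ₁=(c·0.162−b)/D = (109.696780·0.162−12.002785)/17.826999 = 0.323559
λ₂=(a−b·0.162)/D = (1.475831−12.002785·0.162)/17.826999 = -0.026287
w* = 0.323559·u + -0.026287·v:
  w_0 = 0.323559·2.4195 + -0.026287·27.6992 = 0.0547  (Qualcomm)
  w_1 = 0.323559·2.1705 + -0.026287·19.7836 = 0.1822  (Xerox)
  w_2 = 0.323559·3.6483 + -0.026287·22.3463 = 0.5930  (Pfizer)
  w_3 = 0.323559·2.6970 + -0.026287·29.9662 = 0.0849  (Disney)
  w_4 = 0.323559·1.0675 + -0.026287·9.9015 = 0.0851  (Kellogg)
Σw_i=1.0000  μᵀw=0.1620
σ²=wᵀΣw=λ₁·μ_p+λ₂ = 0.323559·0.162 + -0.026287 = 0.026129 ≈ 0.0261

Pfizer (0.5930)


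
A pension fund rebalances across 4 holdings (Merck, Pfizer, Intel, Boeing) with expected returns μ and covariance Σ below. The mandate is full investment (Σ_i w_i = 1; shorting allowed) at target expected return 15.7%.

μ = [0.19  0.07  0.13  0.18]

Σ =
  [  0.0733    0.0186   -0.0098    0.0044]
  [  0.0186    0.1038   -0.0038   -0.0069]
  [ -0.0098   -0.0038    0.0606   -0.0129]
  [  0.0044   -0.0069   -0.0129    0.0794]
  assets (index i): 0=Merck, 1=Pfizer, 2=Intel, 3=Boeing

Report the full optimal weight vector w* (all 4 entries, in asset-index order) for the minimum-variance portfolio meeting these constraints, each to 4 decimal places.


0.2832  0.0735  0.3550  0.2883

x=Σ⁻¹μ = [2.7362  0.4785  3.1871  2.6748]
y=Σ⁻¹𝟙 = [13.3759  9.1549  22.7170  16.3396]
a=μᵀx=1.449156  b=𝟙ᵀx=9.076604  c=𝟙ᵀy=61.587415  D=ac−b²=6.865012
λ₁=(c·0.157−b)/D = (61.587415·0.157−9.076604)/6.865012 = 0.086325
λ₂=(a−b·0.157)/D = (1.449156−9.076604·0.157)/6.865012 = 0.003515
w* = 0.086325·x + 0.003515·y:
  w_0 = 0.086325·2.7362 + 0.003515·13.3759 = 0.2832  (Merck)
  w_1 = 0.086325·0.4785 + 0.003515·9.1549 = 0.0735  (Pfizer)
  w_2 = 0.086325·3.1871 + 0.003515·22.7170 = 0.3550  (Intel)
  w_3 = 0.086325·2.6748 + 0.003515·16.3396 = 0.2883  (Boeing)
Σw_i=1.0000  μᵀw=0.1570
σ²=wᵀΣw=λ₁·μ_p+λ₂ = 0.086325·0.157 + 0.003515 = 0.017068 ≈ 0.0171


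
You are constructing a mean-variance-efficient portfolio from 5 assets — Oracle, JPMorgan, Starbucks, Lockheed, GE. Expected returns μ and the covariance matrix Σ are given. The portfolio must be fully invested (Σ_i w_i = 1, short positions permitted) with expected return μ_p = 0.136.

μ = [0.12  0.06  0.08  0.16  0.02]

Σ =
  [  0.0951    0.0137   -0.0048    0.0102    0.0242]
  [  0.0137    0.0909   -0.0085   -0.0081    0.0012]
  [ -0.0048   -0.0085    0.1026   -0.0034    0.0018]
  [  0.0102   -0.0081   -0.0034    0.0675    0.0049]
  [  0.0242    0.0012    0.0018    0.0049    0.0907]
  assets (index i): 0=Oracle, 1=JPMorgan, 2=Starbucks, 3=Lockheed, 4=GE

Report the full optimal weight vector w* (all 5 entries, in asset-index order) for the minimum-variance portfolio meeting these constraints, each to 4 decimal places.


u=Σ⁻¹μ = [0.9893  0.8173  0.9762  2.3828  -0.2024]
v=Σ⁻¹𝟙 = [5.5132  12.5038  11.4064  15.4522  8.3278]
a=μᵀu=0.623051  b=𝟙ᵀu=4.963221  c=𝟙ᵀv=53.203268  D=ac−b²=8.514806
λ₁=(c·0.136−b)/D = (53.203268·0.136−4.963221)/8.514806 = 0.266879
λ₂=(a−b·0.136)/D = (0.623051−4.963221·0.136)/8.514806 = -0.006101
w* = 0.266879·u + -0.006101·v:
  w_0 = 0.266879·0.9893 + -0.006101·5.5132 = 0.2304  (Oracle)
  w_1 = 0.266879·0.8173 + -0.006101·12.5038 = 0.1418  (JPMorgan)
  w_2 = 0.266879·0.9762 + -0.006101·11.4064 = 0.1909  (Starbucks)
  w_3 = 0.266879·2.3828 + -0.006101·15.4522 = 0.5417  (Lockheed)
  w_4 = 0.266879·-0.2024 + -0.006101·8.3278 = -0.1048  (GE)
Σw_i=1.0000  μᵀw=0.1360
σ²=wᵀΣw=λ₁·μ_p+λ₂ = 0.266879·0.136 + -0.006101 = 0.030195 ≈ 0.0302

0.2304  0.1418  0.1909  0.5417  -0.1048


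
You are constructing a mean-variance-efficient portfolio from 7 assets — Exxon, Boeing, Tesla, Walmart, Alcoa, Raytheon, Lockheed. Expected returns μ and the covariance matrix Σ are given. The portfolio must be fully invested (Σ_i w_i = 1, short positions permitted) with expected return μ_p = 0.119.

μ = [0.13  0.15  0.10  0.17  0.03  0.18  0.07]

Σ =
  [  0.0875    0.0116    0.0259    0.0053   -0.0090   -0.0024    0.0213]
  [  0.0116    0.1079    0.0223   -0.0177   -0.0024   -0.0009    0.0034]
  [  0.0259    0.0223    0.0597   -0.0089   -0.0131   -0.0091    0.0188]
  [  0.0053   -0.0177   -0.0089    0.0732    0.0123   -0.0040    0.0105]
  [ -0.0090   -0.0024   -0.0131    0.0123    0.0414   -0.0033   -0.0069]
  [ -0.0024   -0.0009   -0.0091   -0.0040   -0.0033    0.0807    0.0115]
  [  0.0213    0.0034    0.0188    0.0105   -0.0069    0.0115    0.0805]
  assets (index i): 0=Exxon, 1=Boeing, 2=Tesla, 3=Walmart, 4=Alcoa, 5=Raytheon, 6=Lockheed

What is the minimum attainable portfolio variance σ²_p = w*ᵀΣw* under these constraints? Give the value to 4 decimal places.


g=Σ⁻¹μ = [0.8292  1.4273  2.0180  2.9406  0.8753  2.7635  -0.5847]
h=Σ⁻¹𝟙 = [6.0186  6.9649  21.3575  12.6049  30.8853  16.3435  4.2163]
a=μᵀg=1.506360  b=𝟙ᵀg=10.269261  c=𝟙ᵀh=98.390961  D=ac−b²=42.754521
λ₁=(c·0.119−b)/D = (98.390961·0.119−10.269261)/42.754521 = 0.033663
λ₂=(a−b·0.119)/D = (1.506360−10.269261·0.119)/42.754521 = 0.006650
w* = 0.033663·g + 0.006650·h:
  w_0 = 0.033663·0.8292 + 0.006650·6.0186 = 0.0679  (Exxon)
  w_1 = 0.033663·1.4273 + 0.006650·6.9649 = 0.0944  (Boeing)
  w_2 = 0.033663·2.0180 + 0.006650·21.3575 = 0.2100  (Tesla)
  w_3 = 0.033663·2.9406 + 0.006650·12.6049 = 0.1828  (Walmart)
  w_4 = 0.033663·0.8753 + 0.006650·30.8853 = 0.2349  (Alcoa)
  w_5 = 0.033663·2.7635 + 0.006650·16.3435 = 0.2017  (Raytheon)
  w_6 = 0.033663·-0.5847 + 0.006650·4.2163 = 0.0084  (Lockheed)
Σw_i=1.0000  μᵀw=0.1190
σ²=wᵀΣw=λ₁·μ_p+λ₂ = 0.033663·0.119 + 0.006650 = 0.010656 ≈ 0.0107

0.0107


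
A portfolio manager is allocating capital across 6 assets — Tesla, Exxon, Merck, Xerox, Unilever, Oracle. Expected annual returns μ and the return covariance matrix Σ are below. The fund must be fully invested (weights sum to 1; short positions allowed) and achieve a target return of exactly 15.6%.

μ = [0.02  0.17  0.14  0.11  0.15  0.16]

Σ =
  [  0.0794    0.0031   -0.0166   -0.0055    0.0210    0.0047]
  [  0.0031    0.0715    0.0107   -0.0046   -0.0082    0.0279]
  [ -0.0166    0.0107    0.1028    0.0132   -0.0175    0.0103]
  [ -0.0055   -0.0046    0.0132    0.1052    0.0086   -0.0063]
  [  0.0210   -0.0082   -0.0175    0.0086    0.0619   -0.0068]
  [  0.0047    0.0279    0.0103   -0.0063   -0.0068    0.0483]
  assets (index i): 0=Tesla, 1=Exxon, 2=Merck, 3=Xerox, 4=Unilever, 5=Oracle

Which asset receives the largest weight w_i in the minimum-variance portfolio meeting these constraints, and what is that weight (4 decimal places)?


x=Σ⁻¹μ = [-0.5355  1.5667  1.3054  0.8121  3.3721  2.7621]
y=Σ⁻¹𝟙 = [9.4592  8.1554  10.6700  8.5568  17.6556  16.3990]
a=μᵀx=1.475453  b=𝟙ᵀx=9.282822  c=𝟙ᵀy=70.895923  D=ac−b²=18.432847
λ₁=(c·0.156−b)/D = (70.895923·0.156−9.282822)/18.432847 = 0.096401
λ₂=(a−b·0.156)/D = (1.475453−9.282822·0.156)/18.432847 = 0.001483
w* = 0.096401·x + 0.001483·y:
  w_0 = 0.096401·-0.5355 + 0.001483·9.4592 = -0.0376  (Tesla)
  w_1 = 0.096401·1.5667 + 0.001483·8.1554 = 0.1631  (Exxon)
  w_2 = 0.096401·1.3054 + 0.001483·10.6700 = 0.1417  (Merck)
  w_3 = 0.096401·0.8121 + 0.001483·8.5568 = 0.0910  (Xerox)
  w_4 = 0.096401·3.3721 + 0.001483·17.6556 = 0.3513  (Unilever)
  w_5 = 0.096401·2.7621 + 0.001483·16.3990 = 0.2906  (Oracle)
Σw_i=1.0000  μᵀw=0.1560
σ²=wᵀΣw=λ₁·μ_p+λ₂ = 0.096401·0.156 + 0.001483 = 0.016521 ≈ 0.0165

Unilever (0.3513)


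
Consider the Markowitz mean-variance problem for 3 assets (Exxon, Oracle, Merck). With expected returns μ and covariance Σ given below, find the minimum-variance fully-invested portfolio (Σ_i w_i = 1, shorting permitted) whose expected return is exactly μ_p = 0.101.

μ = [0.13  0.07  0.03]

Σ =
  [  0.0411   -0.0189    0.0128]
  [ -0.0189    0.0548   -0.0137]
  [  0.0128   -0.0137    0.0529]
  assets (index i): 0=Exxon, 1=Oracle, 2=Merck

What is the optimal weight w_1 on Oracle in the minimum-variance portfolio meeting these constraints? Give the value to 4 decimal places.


0.3827

p=Σ⁻¹μ = [4.4009  2.8556  0.2418]
q=Σ⁻¹𝟙 = [34.2979  34.9941  19.6674]
a=μᵀp=0.779265  b=𝟙ᵀp=7.498337  c=𝟙ᵀq=88.959378  D=ac−b²=13.097919
λ₁=(c·0.101−b)/D = (88.959378·0.101−7.498337)/13.097919 = 0.113496
λ₂=(a−b·0.101)/D = (0.779265−7.498337·0.101)/13.097919 = 0.001675
w* = 0.113496·p + 0.001675·q:
  w_0 = 0.113496·4.4009 + 0.001675·34.2979 = 0.5569  (Exxon)
  w_1 = 0.113496·2.8556 + 0.001675·34.9941 = 0.3827  (Oracle)
  w_2 = 0.113496·0.2418 + 0.001675·19.6674 = 0.0604  (Merck)
Σw_i=1.0000  μᵀw=0.1010
σ²=wᵀΣw=λ₁·μ_p+λ₂ = 0.113496·0.101 + 0.001675 = 0.013138 ≈ 0.0131


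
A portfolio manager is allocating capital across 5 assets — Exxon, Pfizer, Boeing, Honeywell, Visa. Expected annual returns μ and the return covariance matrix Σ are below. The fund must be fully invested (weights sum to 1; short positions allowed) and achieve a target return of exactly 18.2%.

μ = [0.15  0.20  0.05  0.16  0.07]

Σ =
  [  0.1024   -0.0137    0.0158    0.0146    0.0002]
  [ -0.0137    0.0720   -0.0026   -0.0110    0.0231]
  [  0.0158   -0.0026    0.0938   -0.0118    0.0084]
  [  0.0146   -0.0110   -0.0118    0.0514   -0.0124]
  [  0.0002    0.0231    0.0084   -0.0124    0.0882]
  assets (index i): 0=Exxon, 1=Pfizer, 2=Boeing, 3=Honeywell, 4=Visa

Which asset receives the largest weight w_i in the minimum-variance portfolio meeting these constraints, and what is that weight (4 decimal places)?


Pfizer (0.4802)

x=Σ⁻¹μ = [1.2629  3.5258  0.8657  3.7839  0.3169]
y=Σ⁻¹𝟙 = [6.2610  16.5106  12.5308  26.3825  9.5152]
a=μᵀx=1.565464  b=𝟙ᵀx=9.755053  c=𝟙ᵀy=71.199955  D=ac−b²=16.299871
λ₁=(c·0.182−b)/D = (71.199955·0.182−9.755053)/16.299871 = 0.196525
λ₂=(a−b·0.182)/D = (1.565464−9.755053·0.182)/16.299871 = -0.012881
w* = 0.196525·x + -0.012881·y:
  w_0 = 0.196525·1.2629 + -0.012881·6.2610 = 0.1675  (Exxon)
  w_1 = 0.196525·3.5258 + -0.012881·16.5106 = 0.4802  (Pfizer)
  w_2 = 0.196525·0.8657 + -0.012881·12.5308 = 0.0087  (Boeing)
  w_3 = 0.196525·3.7839 + -0.012881·26.3825 = 0.4038  (Honeywell)
  w_4 = 0.196525·0.3169 + -0.012881·9.5152 = -0.0603  (Visa)
Σw_i=1.0000  μᵀw=0.1820
σ²=wᵀΣw=λ₁·μ_p+λ₂ = 0.196525·0.182 + -0.012881 = 0.022887 ≈ 0.0229


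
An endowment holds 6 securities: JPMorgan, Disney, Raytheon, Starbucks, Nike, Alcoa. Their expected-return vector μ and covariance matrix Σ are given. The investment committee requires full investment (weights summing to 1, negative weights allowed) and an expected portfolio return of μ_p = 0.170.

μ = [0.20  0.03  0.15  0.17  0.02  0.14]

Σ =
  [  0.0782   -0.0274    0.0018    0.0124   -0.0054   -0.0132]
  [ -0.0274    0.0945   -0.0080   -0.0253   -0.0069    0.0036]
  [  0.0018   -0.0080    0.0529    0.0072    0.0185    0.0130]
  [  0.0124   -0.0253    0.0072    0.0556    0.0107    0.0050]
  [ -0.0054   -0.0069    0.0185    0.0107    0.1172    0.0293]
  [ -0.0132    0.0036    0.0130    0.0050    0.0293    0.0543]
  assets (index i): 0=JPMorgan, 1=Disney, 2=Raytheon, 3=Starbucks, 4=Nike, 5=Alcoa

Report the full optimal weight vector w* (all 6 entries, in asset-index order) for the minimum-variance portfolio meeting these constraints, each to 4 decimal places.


p=Σ⁻¹μ = [3.1855  2.0287  2.2438  2.8932  -0.9075  2.9042]
q=Σ⁻¹𝟙 = [19.9119  22.5800  14.2053  20.0665  2.9790  14.9035]
a=μᵀp=1.914824  b=𝟙ᵀp=12.347961  c=𝟙ᵀq=94.646334  D=ac−b²=28.758891
λ₁=(c·0.170−b)/D = (94.646334·0.170−12.347961)/28.758891 = 0.130113
λ₂=(a−b·0.170)/D = (1.914824−12.347961·0.170)/28.758891 = -0.006409
w* = 0.130113·p + -0.006409·q:
  w_0 = 0.130113·3.1855 + -0.006409·19.9119 = 0.2869  (JPMorgan)
  w_1 = 0.130113·2.0287 + -0.006409·22.5800 = 0.1192  (Disney)
  w_2 = 0.130113·2.2438 + -0.006409·14.2053 = 0.2009  (Raytheon)
  w_3 = 0.130113·2.8932 + -0.006409·20.0665 = 0.2478  (Starbucks)
  w_4 = 0.130113·-0.9075 + -0.006409·2.9790 = -0.1372  (Nike)
  w_5 = 0.130113·2.9042 + -0.006409·14.9035 = 0.2824  (Alcoa)
Σw_i=1.0000  μᵀw=0.1700
σ²=wᵀΣw=λ₁·μ_p+λ₂ = 0.130113·0.170 + -0.006409 = 0.015710 ≈ 0.0157

0.2869  0.1192  0.2009  0.2478  -0.1372  0.2824


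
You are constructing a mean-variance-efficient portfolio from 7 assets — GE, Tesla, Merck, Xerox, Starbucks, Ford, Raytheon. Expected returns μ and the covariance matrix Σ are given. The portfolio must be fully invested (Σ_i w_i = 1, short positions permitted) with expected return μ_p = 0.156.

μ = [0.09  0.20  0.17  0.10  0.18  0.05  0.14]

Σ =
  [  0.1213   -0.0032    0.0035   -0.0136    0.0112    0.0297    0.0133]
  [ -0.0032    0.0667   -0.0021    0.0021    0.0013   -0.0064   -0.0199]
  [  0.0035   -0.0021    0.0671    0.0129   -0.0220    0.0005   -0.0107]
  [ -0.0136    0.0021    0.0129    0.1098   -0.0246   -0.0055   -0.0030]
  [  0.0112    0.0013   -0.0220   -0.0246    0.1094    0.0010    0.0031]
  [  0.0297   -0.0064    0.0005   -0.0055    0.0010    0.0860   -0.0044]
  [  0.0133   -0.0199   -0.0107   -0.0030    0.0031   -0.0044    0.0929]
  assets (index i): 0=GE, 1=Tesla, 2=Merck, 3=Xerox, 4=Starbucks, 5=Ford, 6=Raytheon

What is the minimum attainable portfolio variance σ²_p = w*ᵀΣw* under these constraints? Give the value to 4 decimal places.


p=Σ⁻¹μ = [0.0820  3.9585  3.6933  1.0956  2.4913  1.0089  2.7686]
q=Σ⁻¹𝟙 = [2.7998  21.8145  20.8803  11.0371  14.6425  13.6172  17.9540]
a=μᵀp=2.422994  b=𝟙ᵀp=15.098309  c=𝟙ᵀq=102.745357  D=ac−b²=20.992399
λ₁=(c·0.156−b)/D = (102.745357·0.156−15.098309)/20.992399 = 0.044300
λ₂=(a−b·0.156)/D = (2.422994−15.098309·0.156)/20.992399 = 0.003223
w* = 0.044300·p + 0.003223·q:
  w_0 = 0.044300·0.0820 + 0.003223·2.7998 = 0.0127  (GE)
  w_1 = 0.044300·3.9585 + 0.003223·21.8145 = 0.2457  (Tesla)
  w_2 = 0.044300·3.6933 + 0.003223·20.8803 = 0.2309  (Merck)
  w_3 = 0.044300·1.0956 + 0.003223·11.0371 = 0.0841  (Xerox)
  w_4 = 0.044300·2.4913 + 0.003223·14.6425 = 0.1576  (Starbucks)
  w_5 = 0.044300·1.0089 + 0.003223·13.6172 = 0.0886  (Ford)
  w_6 = 0.044300·2.7686 + 0.003223·17.9540 = 0.1805  (Raytheon)
Σw_i=1.0000  μᵀw=0.1560
σ²=wᵀΣw=λ₁·μ_p+λ₂ = 0.044300·0.156 + 0.003223 = 0.010134 ≈ 0.0101

0.0101


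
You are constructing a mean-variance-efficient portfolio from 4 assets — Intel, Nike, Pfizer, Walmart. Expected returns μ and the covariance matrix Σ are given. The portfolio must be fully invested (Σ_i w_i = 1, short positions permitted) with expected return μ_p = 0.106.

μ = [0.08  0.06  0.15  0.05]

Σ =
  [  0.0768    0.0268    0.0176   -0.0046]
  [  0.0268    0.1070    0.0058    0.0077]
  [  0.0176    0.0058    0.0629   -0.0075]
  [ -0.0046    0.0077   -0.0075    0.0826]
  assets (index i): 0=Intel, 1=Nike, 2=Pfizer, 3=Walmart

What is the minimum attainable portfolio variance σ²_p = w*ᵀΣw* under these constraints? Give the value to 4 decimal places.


p=Σ⁻¹μ = [0.4670  0.2587  2.3278  0.8186]
q=Σ⁻¹𝟙 = [8.5805  5.4412  14.5937  13.4022]
a=μᵀp=0.442982  b=𝟙ᵀp=3.872069  c=𝟙ᵀq=42.017530  D=ac−b²=3.620093
λ₁=(c·0.106−b)/D = (42.017530·0.106−3.872069)/3.620093 = 0.160711
λ₂=(a−b·0.106)/D = (0.442982−3.872069·0.106)/3.620093 = 0.008989
w* = 0.160711·p + 0.008989·q:
  w_0 = 0.160711·0.4670 + 0.008989·8.5805 = 0.1522  (Intel)
  w_1 = 0.160711·0.2587 + 0.008989·5.4412 = 0.0905  (Nike)
  w_2 = 0.160711·2.3278 + 0.008989·14.5937 = 0.5053  (Pfizer)
  w_3 = 0.160711·0.8186 + 0.008989·13.4022 = 0.2520  (Walmart)
Σw_i=1.0000  μᵀw=0.1060
σ²=wᵀΣw=λ₁·μ_p+λ₂ = 0.160711·0.106 + 0.008989 = 0.026025 ≈ 0.0260

0.0260
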